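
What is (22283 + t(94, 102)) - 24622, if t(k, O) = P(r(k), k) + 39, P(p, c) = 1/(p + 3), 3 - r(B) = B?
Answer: -202401/88 ≈ -2300.0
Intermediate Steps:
r(B) = 3 - B
P(p, c) = 1/(3 + p)
t(k, O) = 39 + 1/(6 - k) (t(k, O) = 1/(3 + (3 - k)) + 39 = 1/(6 - k) + 39 = 39 + 1/(6 - k))
(22283 + t(94, 102)) - 24622 = (22283 + (-235 + 39*94)/(-6 + 94)) - 24622 = (22283 + (-235 + 3666)/88) - 24622 = (22283 + (1/88)*3431) - 24622 = (22283 + 3431/88) - 24622 = 1964335/88 - 24622 = -202401/88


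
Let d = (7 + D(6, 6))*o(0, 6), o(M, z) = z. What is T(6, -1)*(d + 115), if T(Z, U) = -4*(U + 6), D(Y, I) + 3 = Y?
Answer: -3500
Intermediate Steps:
D(Y, I) = -3 + Y
T(Z, U) = -24 - 4*U (T(Z, U) = -4*(6 + U) = -24 - 4*U)
d = 60 (d = (7 + (-3 + 6))*6 = (7 + 3)*6 = 10*6 = 60)
T(6, -1)*(d + 115) = (-24 - 4*(-1))*(60 + 115) = (-24 + 4)*175 = -20*175 = -3500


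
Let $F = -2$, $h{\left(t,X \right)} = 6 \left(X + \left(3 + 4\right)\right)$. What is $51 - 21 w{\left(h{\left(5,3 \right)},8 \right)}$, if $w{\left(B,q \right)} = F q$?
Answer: $387$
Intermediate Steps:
$h{\left(t,X \right)} = 42 + 6 X$ ($h{\left(t,X \right)} = 6 \left(X + 7\right) = 6 \left(7 + X\right) = 42 + 6 X$)
$w{\left(B,q \right)} = - 2 q$
$51 - 21 w{\left(h{\left(5,3 \right)},8 \right)} = 51 - 21 \left(\left(-2\right) 8\right) = 51 - -336 = 51 + 336 = 387$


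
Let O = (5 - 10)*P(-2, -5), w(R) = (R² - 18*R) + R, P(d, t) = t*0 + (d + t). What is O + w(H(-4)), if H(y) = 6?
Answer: -31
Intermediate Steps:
P(d, t) = d + t (P(d, t) = 0 + (d + t) = d + t)
w(R) = R² - 17*R
O = 35 (O = (5 - 10)*(-2 - 5) = -5*(-7) = 35)
O + w(H(-4)) = 35 + 6*(-17 + 6) = 35 + 6*(-11) = 35 - 66 = -31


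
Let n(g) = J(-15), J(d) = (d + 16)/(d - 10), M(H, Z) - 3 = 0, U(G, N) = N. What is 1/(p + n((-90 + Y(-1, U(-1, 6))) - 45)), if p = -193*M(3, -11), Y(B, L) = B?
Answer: -25/14476 ≈ -0.0017270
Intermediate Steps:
M(H, Z) = 3 (M(H, Z) = 3 + 0 = 3)
J(d) = (16 + d)/(-10 + d)
p = -579 (p = -193*3 = -579)
n(g) = -1/25 (n(g) = (16 - 15)/(-10 - 15) = 1/(-25) = -1/25*1 = -1/25)
1/(p + n((-90 + Y(-1, U(-1, 6))) - 45)) = 1/(-579 - 1/25) = 1/(-14476/25) = -25/14476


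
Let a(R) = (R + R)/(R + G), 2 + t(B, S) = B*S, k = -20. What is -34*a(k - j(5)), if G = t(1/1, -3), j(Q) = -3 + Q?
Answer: -1496/27 ≈ -55.407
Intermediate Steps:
t(B, S) = -2 + B*S
G = -5 (G = -2 - 3/1 = -2 + 1*(-3) = -2 - 3 = -5)
a(R) = 2*R/(-5 + R) (a(R) = (R + R)/(R - 5) = (2*R)/(-5 + R) = 2*R/(-5 + R))
-34*a(k - j(5)) = -68*(-20 - (-3 + 5))/(-5 + (-20 - (-3 + 5))) = -68*(-20 - 1*2)/(-5 + (-20 - 1*2)) = -68*(-20 - 2)/(-5 + (-20 - 2)) = -68*(-22)/(-5 - 22) = -68*(-22)/(-27) = -68*(-22)*(-1)/27 = -34*44/27 = -1496/27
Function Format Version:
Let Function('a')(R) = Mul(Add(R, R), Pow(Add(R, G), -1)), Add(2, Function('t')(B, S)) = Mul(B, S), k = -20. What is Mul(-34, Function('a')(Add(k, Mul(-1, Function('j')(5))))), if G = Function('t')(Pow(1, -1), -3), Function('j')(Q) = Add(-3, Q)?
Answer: Rational(-1496, 27) ≈ -55.407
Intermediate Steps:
Function('t')(B, S) = Add(-2, Mul(B, S))
G = -5 (G = Add(-2, Mul(Pow(1, -1), -3)) = Add(-2, Mul(1, -3)) = Add(-2, -3) = -5)
Function('a')(R) = Mul(2, R, Pow(Add(-5, R), -1)) (Function('a')(R) = Mul(Add(R, R), Pow(Add(R, -5), -1)) = Mul(Mul(2, R), Pow(Add(-5, R), -1)) = Mul(2, R, Pow(Add(-5, R), -1)))
Mul(-34, Function('a')(Add(k, Mul(-1, Function('j')(5))))) = Mul(-34, Mul(2, Add(-20, Mul(-1, Add(-3, 5))), Pow(Add(-5, Add(-20, Mul(-1, Add(-3, 5)))), -1))) = Mul(-34, Mul(2, Add(-20, Mul(-1, 2)), Pow(Add(-5, Add(-20, Mul(-1, 2))), -1))) = Mul(-34, Mul(2, Add(-20, -2), Pow(Add(-5, Add(-20, -2)), -1))) = Mul(-34, Mul(2, -22, Pow(Add(-5, -22), -1))) = Mul(-34, Mul(2, -22, Pow(-27, -1))) = Mul(-34, Mul(2, -22, Rational(-1, 27))) = Mul(-34, Rational(44, 27)) = Rational(-1496, 27)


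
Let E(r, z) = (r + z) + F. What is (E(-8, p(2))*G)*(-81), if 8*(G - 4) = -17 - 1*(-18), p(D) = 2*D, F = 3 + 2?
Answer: -2673/8 ≈ -334.13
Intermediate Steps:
F = 5
E(r, z) = 5 + r + z (E(r, z) = (r + z) + 5 = 5 + r + z)
G = 33/8 (G = 4 + (-17 - 1*(-18))/8 = 4 + (-17 + 18)/8 = 4 + (1/8)*1 = 4 + 1/8 = 33/8 ≈ 4.1250)
(E(-8, p(2))*G)*(-81) = ((5 - 8 + 2*2)*(33/8))*(-81) = ((5 - 8 + 4)*(33/8))*(-81) = (1*(33/8))*(-81) = (33/8)*(-81) = -2673/8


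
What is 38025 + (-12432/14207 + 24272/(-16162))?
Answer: 4365254436031/114806767 ≈ 38023.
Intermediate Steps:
38025 + (-12432/14207 + 24272/(-16162)) = 38025 + (-12432*1/14207 + 24272*(-1/16162)) = 38025 + (-12432/14207 - 12136/8081) = 38025 - 272879144/114806767 = 4365254436031/114806767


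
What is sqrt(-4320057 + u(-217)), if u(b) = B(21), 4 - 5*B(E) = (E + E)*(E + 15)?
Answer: I*sqrt(108008965)/5 ≈ 2078.5*I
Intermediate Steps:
B(E) = 4/5 - 2*E*(15 + E)/5 (B(E) = 4/5 - (E + E)*(E + 15)/5 = 4/5 - 2*E*(15 + E)/5)
u(b) = -1508/5 (u(b) = 4/5 - 6*21 - 2/5*21**2 = 4/5 - 126 - 2/5*441 = 4/5 - 126 - 882/5 = -1508/5)
sqrt(-4320057 + u(-217)) = sqrt(-4320057 - 1508/5) = sqrt(-21601793/5) = I*sqrt(108008965)/5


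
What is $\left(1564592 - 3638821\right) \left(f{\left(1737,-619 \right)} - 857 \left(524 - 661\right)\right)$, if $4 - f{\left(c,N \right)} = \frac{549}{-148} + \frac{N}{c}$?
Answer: $- \frac{62610829727463377}{257076} \approx -2.4355 \cdot 10^{11}$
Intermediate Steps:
$f{\left(c,N \right)} = \frac{1141}{148} - \frac{N}{c}$ ($f{\left(c,N \right)} = 4 - \left(\frac{549}{-148} + \frac{N}{c}\right) = 4 - \left(549 \left(- \frac{1}{148}\right) + \frac{N}{c}\right) = 4 - \left(- \frac{549}{148} + \frac{N}{c}\right) = \frac{1141}{148} - \frac{N}{c}$)
$\left(1564592 - 3638821\right) \left(f{\left(1737,-619 \right)} - 857 \left(524 - 661\right)\right) = \left(1564592 - 3638821\right) \left(\left(\frac{1141}{148} - - \frac{619}{1737}\right) - 857 \left(524 - 661\right)\right) = - 2074229 \left(\left(\frac{1141}{148} - \left(-619\right) \frac{1}{1737}\right) - -117409\right) = - 2074229 \left(\left(\frac{1141}{148} + \frac{619}{1737}\right) + 117409\right) = - 2074229 \left(\frac{2073529}{257076} + 117409\right) = \left(-2074229\right) \frac{30185109613}{257076} = - \frac{62610829727463377}{257076}$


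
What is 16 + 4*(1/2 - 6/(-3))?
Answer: 26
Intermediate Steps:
16 + 4*(1/2 - 6/(-3)) = 16 + 4*(1*(½) - 6*(-⅓)) = 16 + 4*(½ + 2) = 16 + 4*(5/2) = 16 + 10 = 26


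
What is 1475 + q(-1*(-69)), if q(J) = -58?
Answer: 1417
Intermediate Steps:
1475 + q(-1*(-69)) = 1475 - 58 = 1417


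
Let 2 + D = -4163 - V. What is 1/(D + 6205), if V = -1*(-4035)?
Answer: -1/1995 ≈ -0.00050125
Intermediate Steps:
V = 4035
D = -8200 (D = -2 + (-4163 - 1*4035) = -2 + (-4163 - 4035) = -2 - 8198 = -8200)
1/(D + 6205) = 1/(-8200 + 6205) = 1/(-1995) = -1/1995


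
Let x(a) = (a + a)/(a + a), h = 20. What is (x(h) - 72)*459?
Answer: -32589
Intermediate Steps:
x(a) = 1 (x(a) = (2*a)/((2*a)) = (2*a)*(1/(2*a)) = 1)
(x(h) - 72)*459 = (1 - 72)*459 = -71*459 = -32589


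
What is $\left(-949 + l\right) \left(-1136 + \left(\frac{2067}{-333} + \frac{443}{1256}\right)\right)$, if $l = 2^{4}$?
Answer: $\frac{49508956757}{46472} \approx 1.0654 \cdot 10^{6}$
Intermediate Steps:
$l = 16$
$\left(-949 + l\right) \left(-1136 + \left(\frac{2067}{-333} + \frac{443}{1256}\right)\right) = \left(-949 + 16\right) \left(-1136 + \left(\frac{2067}{-333} + \frac{443}{1256}\right)\right) = - 933 \left(-1136 + \left(2067 \left(- \frac{1}{333}\right) + 443 \cdot \frac{1}{1256}\right)\right) = - 933 \left(-1136 + \left(- \frac{689}{111} + \frac{443}{1256}\right)\right) = - 933 \left(-1136 - \frac{816211}{139416}\right) = \left(-933\right) \left(- \frac{159192787}{139416}\right) = \frac{49508956757}{46472}$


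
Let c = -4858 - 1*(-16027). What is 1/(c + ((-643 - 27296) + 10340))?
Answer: -1/6430 ≈ -0.00015552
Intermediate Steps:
c = 11169 (c = -4858 + 16027 = 11169)
1/(c + ((-643 - 27296) + 10340)) = 1/(11169 + ((-643 - 27296) + 10340)) = 1/(11169 + (-27939 + 10340)) = 1/(11169 - 17599) = 1/(-6430) = -1/6430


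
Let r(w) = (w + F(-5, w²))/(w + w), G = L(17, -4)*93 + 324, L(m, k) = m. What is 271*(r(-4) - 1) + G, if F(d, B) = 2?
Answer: 6807/4 ≈ 1701.8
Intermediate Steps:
G = 1905 (G = 17*93 + 324 = 1581 + 324 = 1905)
r(w) = (2 + w)/(2*w) (r(w) = (w + 2)/(w + w) = (2 + w)/((2*w)) = (2 + w)*(1/(2*w)) = (2 + w)/(2*w))
271*(r(-4) - 1) + G = 271*((½)*(2 - 4)/(-4) - 1) + 1905 = 271*((½)*(-¼)*(-2) - 1) + 1905 = 271*(¼ - 1) + 1905 = 271*(-¾) + 1905 = -813/4 + 1905 = 6807/4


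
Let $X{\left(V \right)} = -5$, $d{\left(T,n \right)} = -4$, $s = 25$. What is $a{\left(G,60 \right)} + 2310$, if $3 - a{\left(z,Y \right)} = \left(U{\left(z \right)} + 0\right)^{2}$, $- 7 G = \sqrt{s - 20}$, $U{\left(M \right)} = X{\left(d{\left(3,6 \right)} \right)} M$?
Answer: $\frac{113212}{49} \approx 2310.4$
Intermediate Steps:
$U{\left(M \right)} = - 5 M$
$G = - \frac{\sqrt{5}}{7}$ ($G = - \frac{\sqrt{25 - 20}}{7} = - \frac{\sqrt{5}}{7} \approx -0.31944$)
$a{\left(z,Y \right)} = 3 - 25 z^{2}$ ($a{\left(z,Y \right)} = 3 - \left(- 5 z + 0\right)^{2} = 3 - \left(- 5 z\right)^{2} = 3 - 25 z^{2}$)
$a{\left(G,60 \right)} + 2310 = \left(3 - 25 \left(- \frac{\sqrt{5}}{7}\right)^{2}\right) + 2310 = \left(3 - \frac{125}{49}\right) + 2310 = \frac{22}{49} + 2310 = \frac{113212}{49}$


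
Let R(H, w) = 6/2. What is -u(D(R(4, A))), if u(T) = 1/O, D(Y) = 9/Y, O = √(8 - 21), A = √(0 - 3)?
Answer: I*√13/13 ≈ 0.27735*I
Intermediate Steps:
A = I*√3 (A = √(-3) = I*√3 ≈ 1.732*I)
O = I*√13 (O = √(-13) = I*√13 ≈ 3.6056*I)
R(H, w) = 3 (R(H, w) = 6*(½) = 3)
u(T) = -I*√13/13 (u(T) = 1/(I*√13) = -I*√13/13)
-u(D(R(4, A))) = -(-1)*I*√13/13 = I*√13/13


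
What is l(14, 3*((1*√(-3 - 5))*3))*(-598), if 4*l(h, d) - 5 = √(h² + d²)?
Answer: -1495/2 - 299*I*√113 ≈ -747.5 - 3178.4*I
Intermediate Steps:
l(h, d) = 5/4 + √(d² + h²)/4 (l(h, d) = 5/4 + √(h² + d²)/4 = 5/4 + √(d² + h²)/4)
l(14, 3*((1*√(-3 - 5))*3))*(-598) = (5/4 + √((3*((1*√(-3 - 5))*3))² + 14²)/4)*(-598) = (5/4 + √((3*((1*√(-8))*3))² + 196)/4)*(-598) = (5/4 + √((3*((1*(2*I*√2))*3))² + 196)/4)*(-598) = (5/4 + √((3*((2*I*√2)*3))² + 196)/4)*(-598) = (5/4 + √((3*(6*I*√2))² + 196)/4)*(-598) = (5/4 + √((18*I*√2)² + 196)/4)*(-598) = (5/4 + √(-648 + 196)/4)*(-598) = (5/4 + √(-452)/4)*(-598) = (5/4 + (2*I*√113)/4)*(-598) = (5/4 + I*√113/2)*(-598) = -1495/2 - 299*I*√113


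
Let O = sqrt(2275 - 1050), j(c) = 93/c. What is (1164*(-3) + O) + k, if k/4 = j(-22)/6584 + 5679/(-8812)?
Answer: -275988152279/79775036 ≈ -3459.6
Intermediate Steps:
k = -205852827/79775036 (k = 4*((93/(-22))/6584 + 5679/(-8812)) = 4*((93*(-1/22))*(1/6584) + 5679*(-1/8812)) = 4*(-93/22*1/6584 - 5679/8812) = 4*(-93/144848 - 5679/8812) = 4*(-205852827/319100144) = -205852827/79775036 ≈ -2.5804)
O = 35 (O = sqrt(1225) = 35)
(1164*(-3) + O) + k = (1164*(-3) + 35) - 205852827/79775036 = (-3492 + 35) - 205852827/79775036 = -3457 - 205852827/79775036 = -275988152279/79775036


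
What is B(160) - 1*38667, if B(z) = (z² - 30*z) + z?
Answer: -17707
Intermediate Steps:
B(z) = z² - 29*z
B(160) - 1*38667 = 160*(-29 + 160) - 1*38667 = 160*131 - 38667 = 20960 - 38667 = -17707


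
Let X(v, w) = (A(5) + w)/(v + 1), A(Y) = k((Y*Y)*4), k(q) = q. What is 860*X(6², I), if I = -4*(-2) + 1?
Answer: 93740/37 ≈ 2533.5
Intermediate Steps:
I = 9 (I = 8 + 1 = 9)
A(Y) = 4*Y² (A(Y) = (Y*Y)*4 = Y²*4 = 4*Y²)
X(v, w) = (100 + w)/(1 + v) (X(v, w) = (4*5² + w)/(v + 1) = (4*25 + w)/(1 + v) = (100 + w)/(1 + v))
860*X(6², I) = 860*((100 + 9)/(1 + 6²)) = 860*(109/(1 + 36)) = 860*(109/37) = 93740/37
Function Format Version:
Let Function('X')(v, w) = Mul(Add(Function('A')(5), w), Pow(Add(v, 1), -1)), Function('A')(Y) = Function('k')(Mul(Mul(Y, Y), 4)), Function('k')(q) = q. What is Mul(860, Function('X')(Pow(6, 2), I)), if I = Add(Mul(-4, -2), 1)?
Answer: Rational(93740, 37) ≈ 2533.5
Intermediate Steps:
I = 9 (I = Add(8, 1) = 9)
Function('A')(Y) = Mul(4, Pow(Y, 2)) (Function('A')(Y) = Mul(Mul(Y, Y), 4) = Mul(Pow(Y, 2), 4) = Mul(4, Pow(Y, 2)))
Function('X')(v, w) = Mul(Pow(Add(1, v), -1), Add(100, w)) (Function('X')(v, w) = Mul(Add(Mul(4, Pow(5, 2)), w), Pow(Add(v, 1), -1)) = Mul(Add(Mul(4, 25), w), Pow(Add(1, v), -1)) = Mul(Add(100, w), Pow(Add(1, v), -1)) = Mul(Pow(Add(1, v), -1), Add(100, w)))
Mul(860, Function('X')(Pow(6, 2), I)) = Mul(860, Mul(Pow(Add(1, Pow(6, 2)), -1), Add(100, 9))) = Mul(860, Mul(Pow(Add(1, 36), -1), 109)) = Mul(860, Mul(Pow(37, -1), 109)) = Mul(860, Mul(Rational(1, 37), 109)) = Mul(860, Rational(109, 37)) = Rational(93740, 37)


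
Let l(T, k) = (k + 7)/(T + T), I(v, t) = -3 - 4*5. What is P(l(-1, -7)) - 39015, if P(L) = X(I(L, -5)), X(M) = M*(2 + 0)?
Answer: -39061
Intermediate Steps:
I(v, t) = -23 (I(v, t) = -3 - 20 = -23)
l(T, k) = (7 + k)/(2*T) (l(T, k) = (7 + k)/((2*T)) = (7 + k)*(1/(2*T)) = (7 + k)/(2*T))
X(M) = 2*M (X(M) = M*2 = 2*M)
P(L) = -46 (P(L) = 2*(-23) = -46)
P(l(-1, -7)) - 39015 = -46 - 39015 = -39061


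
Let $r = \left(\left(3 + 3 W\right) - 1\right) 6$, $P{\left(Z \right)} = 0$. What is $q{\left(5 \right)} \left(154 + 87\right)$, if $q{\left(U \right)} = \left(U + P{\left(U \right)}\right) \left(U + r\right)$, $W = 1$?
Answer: $42175$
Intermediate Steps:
$r = 30$ ($r = \left(\left(3 + 3 \cdot 1\right) - 1\right) 6 = \left(\left(3 + 3\right) - 1\right) 6 = \left(6 - 1\right) 6 = 5 \cdot 6 = 30$)
$q{\left(U \right)} = U \left(30 + U\right)$ ($q{\left(U \right)} = \left(U + 0\right) \left(U + 30\right) = U \left(30 + U\right)$)
$q{\left(5 \right)} \left(154 + 87\right) = 5 \left(30 + 5\right) \left(154 + 87\right) = 5 \cdot 35 \cdot 241 = 175 \cdot 241 = 42175$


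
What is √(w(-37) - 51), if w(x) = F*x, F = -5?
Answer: √134 ≈ 11.576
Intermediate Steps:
w(x) = -5*x
√(w(-37) - 51) = √(-5*(-37) - 51) = √(185 - 51) = √134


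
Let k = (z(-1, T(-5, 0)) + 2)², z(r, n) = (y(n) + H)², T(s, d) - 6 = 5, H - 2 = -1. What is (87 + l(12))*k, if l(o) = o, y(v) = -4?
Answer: 11979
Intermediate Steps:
H = 1 (H = 2 - 1 = 1)
T(s, d) = 11 (T(s, d) = 6 + 5 = 11)
z(r, n) = 9 (z(r, n) = (-4 + 1)² = (-3)² = 9)
k = 121 (k = (9 + 2)² = 11² = 121)
(87 + l(12))*k = (87 + 12)*121 = 99*121 = 11979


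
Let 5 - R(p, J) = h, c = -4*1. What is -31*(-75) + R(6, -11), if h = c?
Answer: 2334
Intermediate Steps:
c = -4
h = -4
R(p, J) = 9 (R(p, J) = 5 - 1*(-4) = 5 + 4 = 9)
-31*(-75) + R(6, -11) = -31*(-75) + 9 = 2325 + 9 = 2334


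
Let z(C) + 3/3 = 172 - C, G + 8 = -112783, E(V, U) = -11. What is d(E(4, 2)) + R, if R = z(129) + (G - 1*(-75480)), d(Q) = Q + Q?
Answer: -37291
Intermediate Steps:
G = -112791 (G = -8 - 112783 = -112791)
d(Q) = 2*Q
z(C) = 171 - C (z(C) = -1 + (172 - C) = 171 - C)
R = -37269 (R = (171 - 1*129) + (-112791 - 1*(-75480)) = (171 - 129) + (-112791 + 75480) = 42 - 37311 = -37269)
d(E(4, 2)) + R = 2*(-11) - 37269 = -22 - 37269 = -37291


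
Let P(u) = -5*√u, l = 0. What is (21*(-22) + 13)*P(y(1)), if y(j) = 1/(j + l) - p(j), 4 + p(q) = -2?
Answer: 2245*√7 ≈ 5939.7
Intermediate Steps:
p(q) = -6 (p(q) = -4 - 2 = -6)
y(j) = 6 + 1/j (y(j) = 1/(j + 0) - 1*(-6) = 1/j + 6 = 6 + 1/j)
(21*(-22) + 13)*P(y(1)) = (21*(-22) + 13)*(-5*√(6 + 1/1)) = (-462 + 13)*(-5*√(6 + 1)) = -(-2245)*√7 = 2245*√7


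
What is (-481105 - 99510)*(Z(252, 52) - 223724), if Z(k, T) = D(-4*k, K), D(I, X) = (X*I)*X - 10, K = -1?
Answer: 130488576330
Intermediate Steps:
D(I, X) = -10 + I*X² (D(I, X) = (I*X)*X - 10 = I*X² - 10 = -10 + I*X²)
Z(k, T) = -10 - 4*k (Z(k, T) = -10 - 4*k*(-1)² = -10 - 4*k*1 = -10 - 4*k)
(-481105 - 99510)*(Z(252, 52) - 223724) = (-481105 - 99510)*((-10 - 4*252) - 223724) = -580615*((-10 - 1008) - 223724) = -580615*(-1018 - 223724) = -580615*(-224742) = 130488576330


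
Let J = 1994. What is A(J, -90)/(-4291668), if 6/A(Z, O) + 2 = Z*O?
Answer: 1/128365220436 ≈ 7.7903e-12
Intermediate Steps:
A(Z, O) = 6/(-2 + O*Z) (A(Z, O) = 6/(-2 + Z*O) = 6/(-2 + O*Z))
A(J, -90)/(-4291668) = (6/(-2 - 90*1994))/(-4291668) = (6/(-2 - 179460))*(-1/4291668) = (6/(-179462))*(-1/4291668) = (6*(-1/179462))*(-1/4291668) = -3/89731*(-1/4291668) = 1/128365220436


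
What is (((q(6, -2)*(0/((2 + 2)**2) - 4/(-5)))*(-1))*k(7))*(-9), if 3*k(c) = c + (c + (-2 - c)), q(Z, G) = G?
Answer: -24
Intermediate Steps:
k(c) = -2/3 + c/3 (k(c) = (c + (c + (-2 - c)))/3 = (c - 2)/3 = (-2 + c)/3 = -2/3 + c/3)
(((q(6, -2)*(0/((2 + 2)**2) - 4/(-5)))*(-1))*k(7))*(-9) = ((-2*(0/((2 + 2)**2) - 4/(-5))*(-1))*(-2/3 + (1/3)*7))*(-9) = ((-2*(0/(4**2) - 4*(-1/5))*(-1))*(-2/3 + 7/3))*(-9) = ((-2*(0/16 + 4/5)*(-1))*(5/3))*(-9) = ((-2*(0*(1/16) + 4/5)*(-1))*(5/3))*(-9) = ((-2*(0 + 4/5)*(-1))*(5/3))*(-9) = ((-2*4/5*(-1))*(5/3))*(-9) = (-8/5*(-1)*(5/3))*(-9) = ((8/5)*(5/3))*(-9) = (8/3)*(-9) = -24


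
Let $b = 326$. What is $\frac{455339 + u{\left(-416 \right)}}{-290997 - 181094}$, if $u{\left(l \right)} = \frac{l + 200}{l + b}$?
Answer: $- \frac{2276707}{2360455} \approx -0.96452$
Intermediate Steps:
$u{\left(l \right)} = \frac{200 + l}{326 + l}$ ($u{\left(l \right)} = \frac{l + 200}{l + 326} = \frac{200 + l}{326 + l}$)
$\frac{455339 + u{\left(-416 \right)}}{-290997 - 181094} = \frac{455339 + \frac{200 - 416}{326 - 416}}{-290997 - 181094} = \frac{455339 + \frac{1}{-90} \left(-216\right)}{-472091} = \left(455339 - - \frac{12}{5}\right) \left(- \frac{1}{472091}\right) = \left(455339 + \frac{12}{5}\right) \left(- \frac{1}{472091}\right) = \frac{2276707}{5} \left(- \frac{1}{472091}\right) = - \frac{2276707}{2360455}$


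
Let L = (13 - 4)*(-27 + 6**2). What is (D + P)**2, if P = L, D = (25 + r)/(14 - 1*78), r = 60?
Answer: 25999801/4096 ≈ 6347.6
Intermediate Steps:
L = 81 (L = 9*(-27 + 36) = 9*9 = 81)
D = -85/64 (D = (25 + 60)/(14 - 1*78) = 85/(14 - 78) = 85/(-64) = 85*(-1/64) = -85/64 ≈ -1.3281)
P = 81
(D + P)**2 = (-85/64 + 81)**2 = (5099/64)**2 = 25999801/4096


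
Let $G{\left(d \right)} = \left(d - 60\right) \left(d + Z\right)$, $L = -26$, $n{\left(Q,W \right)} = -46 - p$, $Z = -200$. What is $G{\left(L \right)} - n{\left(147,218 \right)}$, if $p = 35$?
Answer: $19517$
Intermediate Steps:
$n{\left(Q,W \right)} = -81$ ($n{\left(Q,W \right)} = -46 - 35 = -81$)
$G{\left(d \right)} = \left(-200 + d\right) \left(-60 + d\right)$ ($G{\left(d \right)} = \left(d - 60\right) \left(d - 200\right) = \left(-60 + d\right) \left(-200 + d\right) = \left(-200 + d\right) \left(-60 + d\right)$)
$G{\left(L \right)} - n{\left(147,218 \right)} = \left(12000 + \left(-26\right)^{2} - -6760\right) - -81 = \left(12000 + 676 + 6760\right) + 81 = 19436 + 81 = 19517$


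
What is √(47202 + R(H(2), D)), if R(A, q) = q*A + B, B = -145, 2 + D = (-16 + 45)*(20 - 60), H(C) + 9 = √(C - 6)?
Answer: √(57515 - 2324*I) ≈ 239.87 - 4.8443*I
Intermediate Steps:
H(C) = -9 + √(-6 + C) (H(C) = -9 + √(C - 6) = -9 + √(-6 + C))
D = -1162 (D = -2 + (-16 + 45)*(20 - 60) = -2 + 29*(-40) = -2 - 1160 = -1162)
R(A, q) = -145 + A*q (R(A, q) = q*A - 145 = A*q - 145 = -145 + A*q)
√(47202 + R(H(2), D)) = √(47202 + (-145 + (-9 + √(-6 + 2))*(-1162))) = √(47202 + (-145 + (-9 + √(-4))*(-1162))) = √(47202 + (-145 + (-9 + 2*I)*(-1162))) = √(47202 + (-145 + (10458 - 2324*I))) = √(47202 + (10313 - 2324*I)) = √(57515 - 2324*I)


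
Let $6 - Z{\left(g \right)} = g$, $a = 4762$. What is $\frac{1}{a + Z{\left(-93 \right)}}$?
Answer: $\frac{1}{4861} \approx 0.00020572$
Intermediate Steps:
$Z{\left(g \right)} = 6 - g$
$\frac{1}{a + Z{\left(-93 \right)}} = \frac{1}{4762 + \left(6 - -93\right)} = \frac{1}{4762 + \left(6 + 93\right)} = \frac{1}{4762 + 99} = \frac{1}{4861}$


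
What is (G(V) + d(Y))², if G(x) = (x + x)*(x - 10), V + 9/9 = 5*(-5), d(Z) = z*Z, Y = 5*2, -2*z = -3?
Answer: 3560769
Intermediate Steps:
z = 3/2 (z = -½*(-3) = 3/2 ≈ 1.5000)
Y = 10
d(Z) = 3*Z/2
V = -26 (V = -1 + 5*(-5) = -1 - 25 = -26)
G(x) = 2*x*(-10 + x) (G(x) = (2*x)*(-10 + x) = 2*x*(-10 + x))
(G(V) + d(Y))² = (2*(-26)*(-10 - 26) + (3/2)*10)² = (2*(-26)*(-36) + 15)² = (1872 + 15)² = 1887² = 3560769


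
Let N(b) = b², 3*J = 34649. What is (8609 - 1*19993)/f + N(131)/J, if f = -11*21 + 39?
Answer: 50541119/831576 ≈ 60.778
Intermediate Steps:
J = 34649/3 (J = (⅓)*34649 = 34649/3 ≈ 11550.)
f = -192 (f = -231 + 39 = -192)
(8609 - 1*19993)/f + N(131)/J = (8609 - 1*19993)/(-192) + 131²/(34649/3) = (8609 - 19993)*(-1/192) + 17161*(3/34649) = -11384*(-1/192) + 51483/34649 = 1423/24 + 51483/34649 = 50541119/831576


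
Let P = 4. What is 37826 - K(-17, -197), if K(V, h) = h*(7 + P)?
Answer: 39993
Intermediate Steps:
K(V, h) = 11*h (K(V, h) = h*(7 + 4) = h*11 = 11*h)
37826 - K(-17, -197) = 37826 - 11*(-197) = 37826 - 1*(-2167) = 37826 + 2167 = 39993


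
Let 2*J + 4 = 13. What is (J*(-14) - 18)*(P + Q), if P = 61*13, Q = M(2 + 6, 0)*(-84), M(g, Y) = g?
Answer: -9801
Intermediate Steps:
J = 9/2 (J = -2 + (1/2)*13 = -2 + 13/2 = 9/2 ≈ 4.5000)
Q = -672 (Q = (2 + 6)*(-84) = 8*(-84) = -672)
P = 793
(J*(-14) - 18)*(P + Q) = ((9/2)*(-14) - 18)*(793 - 672) = (-63 - 18)*121 = -81*121 = -9801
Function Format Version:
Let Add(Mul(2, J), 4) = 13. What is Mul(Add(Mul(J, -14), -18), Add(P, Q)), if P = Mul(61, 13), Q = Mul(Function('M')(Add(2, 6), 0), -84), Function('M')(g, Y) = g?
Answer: -9801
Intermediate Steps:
J = Rational(9, 2) (J = Add(-2, Mul(Rational(1, 2), 13)) = Add(-2, Rational(13, 2)) = Rational(9, 2) ≈ 4.5000)
Q = -672 (Q = Mul(Add(2, 6), -84) = Mul(8, -84) = -672)
P = 793
Mul(Add(Mul(J, -14), -18), Add(P, Q)) = Mul(Add(Mul(Rational(9, 2), -14), -18), Add(793, -672)) = Mul(Add(-63, -18), 121) = Mul(-81, 121) = -9801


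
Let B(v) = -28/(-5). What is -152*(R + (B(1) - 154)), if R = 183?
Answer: -26296/5 ≈ -5259.2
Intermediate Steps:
B(v) = 28/5 (B(v) = -28*(-⅕) = 28/5)
-152*(R + (B(1) - 154)) = -152*(183 + (28/5 - 154)) = -152*(183 - 742/5) = -152*173/5 = -26296/5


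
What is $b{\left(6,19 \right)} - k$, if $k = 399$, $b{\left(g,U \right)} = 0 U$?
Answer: $-399$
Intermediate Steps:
$b{\left(g,U \right)} = 0$
$b{\left(6,19 \right)} - k = 0 - 399 = -399$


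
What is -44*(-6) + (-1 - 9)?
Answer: 254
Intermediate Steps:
-44*(-6) + (-1 - 9) = 264 - 10 = 254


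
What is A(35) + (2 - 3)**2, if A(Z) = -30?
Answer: -29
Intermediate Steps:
A(35) + (2 - 3)**2 = -30 + (2 - 3)**2 = -30 + (-1)**2 = -30 + 1 = -29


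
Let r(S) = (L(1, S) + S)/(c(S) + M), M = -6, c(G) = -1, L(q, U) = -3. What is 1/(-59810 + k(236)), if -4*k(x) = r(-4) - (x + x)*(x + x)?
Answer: -4/16457 ≈ -0.00024306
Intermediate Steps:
r(S) = 3/7 - S/7 (r(S) = (-3 + S)/(-1 - 6) = (-3 + S)/(-7) = (-3 + S)*(-1/7) = 3/7 - S/7)
k(x) = -1/4 + x**2 (k(x) = -((3/7 - 1/7*(-4)) - (x + x)*(x + x))/4 = -((3/7 + 4/7) - 2*x*2*x)/4 = -(1 - 4*x**2)/4 = -1/4 + x**2)
1/(-59810 + k(236)) = 1/(-59810 + (-1/4 + 236**2)) = 1/(-59810 + (-1/4 + 55696)) = 1/(-59810 + 222783/4) = 1/(-16457/4) = -4/16457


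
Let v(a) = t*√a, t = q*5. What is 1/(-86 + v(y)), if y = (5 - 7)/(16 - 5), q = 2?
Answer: -473/40778 - 5*I*√22/40778 ≈ -0.011599 - 0.00057512*I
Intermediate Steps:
t = 10 (t = 2*5 = 10)
y = -2/11 ≈ -0.18182
v(a) = 10*√a
1/(-86 + v(y)) = 1/(-86 + 10*√(-2/11)) = 1/(-86 + 10*(I*√22/11)) = 1/(-86 + 10*I*√22/11)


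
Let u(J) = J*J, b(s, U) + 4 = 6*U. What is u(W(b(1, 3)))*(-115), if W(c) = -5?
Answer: -2875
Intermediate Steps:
b(s, U) = -4 + 6*U
u(J) = J**2
u(W(b(1, 3)))*(-115) = (-5)**2*(-115) = 25*(-115) = -2875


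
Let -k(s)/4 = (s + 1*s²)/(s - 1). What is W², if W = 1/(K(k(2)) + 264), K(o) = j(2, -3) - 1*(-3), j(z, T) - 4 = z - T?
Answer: 1/76176 ≈ 1.3127e-5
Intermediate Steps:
j(z, T) = 4 + z - T (j(z, T) = 4 + (z - T) = 4 + z - T)
k(s) = -4*(s + s²)/(-1 + s) (k(s) = -4*(s + 1*s²)/(s - 1) = -4*(s + s²)/(-1 + s))
K(o) = 12 (K(o) = (4 + 2 - 1*(-3)) - 1*(-3) = (4 + 2 + 3) + 3 = 9 + 3 = 12)
W = 1/276 (W = 1/(12 + 264) = 1/276 ≈ 0.0036232)
W² = (1/276)² = 1/76176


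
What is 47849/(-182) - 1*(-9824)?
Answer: 1740119/182 ≈ 9561.1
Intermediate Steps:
47849/(-182) - 1*(-9824) = 47849*(-1/182) + 9824 = -47849/182 + 9824 = 1740119/182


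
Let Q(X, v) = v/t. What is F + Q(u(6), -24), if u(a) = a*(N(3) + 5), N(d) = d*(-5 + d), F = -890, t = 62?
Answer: -27602/31 ≈ -890.39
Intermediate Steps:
u(a) = -a (u(a) = a*(3*(-5 + 3) + 5) = a*(3*(-2) + 5) = a*(-6 + 5) = a*(-1) = -a)
Q(X, v) = v/62
F + Q(u(6), -24) = -890 + (1/62)*(-24) = -890 - 12/31 = -27602/31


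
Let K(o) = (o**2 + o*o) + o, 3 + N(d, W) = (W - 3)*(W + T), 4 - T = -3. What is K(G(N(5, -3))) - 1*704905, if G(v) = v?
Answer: -703474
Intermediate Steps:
T = 7 (T = 4 - 1*(-3) = 4 + 3 = 7)
N(d, W) = -3 + (-3 + W)*(7 + W) (N(d, W) = -3 + (W - 3)*(W + 7) = -3 + (-3 + W)*(7 + W))
K(o) = o + 2*o**2 (K(o) = (o**2 + o**2) + o = 2*o**2 + o = o + 2*o**2)
K(G(N(5, -3))) - 1*704905 = (-24 + (-3)**2 + 4*(-3))*(1 + 2*(-24 + (-3)**2 + 4*(-3))) - 1*704905 = (-24 + 9 - 12)*(1 + 2*(-24 + 9 - 12)) - 704905 = -27*(1 + 2*(-27)) - 704905 = -27*(1 - 54) - 704905 = -27*(-53) - 704905 = 1431 - 704905 = -703474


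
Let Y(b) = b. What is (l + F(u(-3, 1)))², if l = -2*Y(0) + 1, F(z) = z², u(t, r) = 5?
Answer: 676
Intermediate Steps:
l = 1 (l = -2*0 + 1 = 0 + 1 = 1)
(l + F(u(-3, 1)))² = (1 + 5²)² = (1 + 25)² = 26² = 676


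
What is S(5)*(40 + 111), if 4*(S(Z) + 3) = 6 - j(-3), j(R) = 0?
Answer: -453/2 ≈ -226.50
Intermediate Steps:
S(Z) = -3/2 (S(Z) = -3 + (6 - 1*0)/4 = -3 + (6 + 0)/4 = -3 + (¼)*6 = -3 + 3/2 = -3/2)
S(5)*(40 + 111) = -3*(40 + 111)/2 = -3/2*151 = -453/2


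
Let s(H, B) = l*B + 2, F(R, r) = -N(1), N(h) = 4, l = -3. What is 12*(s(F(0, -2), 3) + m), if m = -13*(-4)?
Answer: 540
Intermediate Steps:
m = 52
F(R, r) = -4 (F(R, r) = -1*4 = -4)
s(H, B) = 2 - 3*B (s(H, B) = -3*B + 2 = 2 - 3*B)
12*(s(F(0, -2), 3) + m) = 12*((2 - 3*3) + 52) = 12*((2 - 9) + 52) = 12*(-7 + 52) = 12*45 = 540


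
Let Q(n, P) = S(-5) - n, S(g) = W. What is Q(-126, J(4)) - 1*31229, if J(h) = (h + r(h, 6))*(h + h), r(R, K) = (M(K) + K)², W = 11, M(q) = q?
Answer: -31092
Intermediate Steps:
S(g) = 11
r(R, K) = 4*K² (r(R, K) = (K + K)² = (2*K)² = 4*K²)
J(h) = 2*h*(144 + h) (J(h) = (h + 4*6²)*(h + h) = (h + 4*36)*(2*h) = (h + 144)*(2*h) = (144 + h)*(2*h) = 2*h*(144 + h))
Q(n, P) = 11 - n
Q(-126, J(4)) - 1*31229 = (11 - 1*(-126)) - 1*31229 = (11 + 126) - 31229 = 137 - 31229 = -31092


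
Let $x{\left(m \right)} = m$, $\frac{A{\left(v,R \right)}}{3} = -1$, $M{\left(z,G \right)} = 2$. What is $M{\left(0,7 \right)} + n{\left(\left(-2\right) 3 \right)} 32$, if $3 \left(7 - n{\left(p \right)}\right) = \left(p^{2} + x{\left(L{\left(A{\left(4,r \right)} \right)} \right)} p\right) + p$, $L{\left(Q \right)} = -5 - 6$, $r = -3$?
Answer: $-798$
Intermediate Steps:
$A{\left(v,R \right)} = -3$ ($A{\left(v,R \right)} = 3 \left(-1\right) = -3$)
$L{\left(Q \right)} = -11$ ($L{\left(Q \right)} = -5 - 6 = -11$)
$n{\left(p \right)} = 7 - \frac{p^{2}}{3} + \frac{10 p}{3}$ ($n{\left(p \right)} = 7 - \frac{\left(p^{2} - 11 p\right) + p}{3} = 7 - \frac{p^{2} - 10 p}{3} = 7 - \left(- \frac{10 p}{3} + \frac{p^{2}}{3}\right) = 7 - \frac{p^{2}}{3} + \frac{10 p}{3}$)
$M{\left(0,7 \right)} + n{\left(\left(-2\right) 3 \right)} 32 = 2 + \left(7 - \frac{\left(\left(-2\right) 3\right)^{2}}{3} + \frac{10 \left(\left(-2\right) 3\right)}{3}\right) 32 = 2 + \left(7 - \frac{\left(-6\right)^{2}}{3} + \frac{10}{3} \left(-6\right)\right) 32 = 2 + \left(7 - 12 - 20\right) 32 = 2 - 800 = -798$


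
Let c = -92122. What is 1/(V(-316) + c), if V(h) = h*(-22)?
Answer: -1/85170 ≈ -1.1741e-5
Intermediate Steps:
V(h) = -22*h
1/(V(-316) + c) = 1/(-22*(-316) - 92122) = 1/(6952 - 92122) = 1/(-85170) = -1/85170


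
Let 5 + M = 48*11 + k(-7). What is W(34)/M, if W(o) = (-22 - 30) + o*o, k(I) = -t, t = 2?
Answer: 1104/521 ≈ 2.1190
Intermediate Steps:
k(I) = -2 (k(I) = -1*2 = -2)
M = 521 (M = -5 + (48*11 - 2) = -5 + (528 - 2) = -5 + 526 = 521)
W(o) = -52 + o²
W(34)/M = (-52 + 34²)/521 = (-52 + 1156)*(1/521) = 1104*(1/521) = 1104/521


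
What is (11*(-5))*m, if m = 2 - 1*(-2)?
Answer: -220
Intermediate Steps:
m = 4 (m = 2 + 2 = 4)
(11*(-5))*m = (11*(-5))*4 = -55*4 = -220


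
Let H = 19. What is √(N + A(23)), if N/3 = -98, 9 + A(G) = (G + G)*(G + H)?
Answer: 3*√181 ≈ 40.361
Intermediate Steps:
A(G) = -9 + 2*G*(19 + G) (A(G) = -9 + (G + G)*(G + 19) = -9 + (2*G)*(19 + G) = -9 + 2*G*(19 + G))
N = -294 (N = 3*(-98) = -294)
√(N + A(23)) = √(-294 + (-9 + 2*23² + 38*23)) = √(-294 + (-9 + 2*529 + 874)) = √(-294 + (-9 + 1058 + 874)) = √(-294 + 1923) = √1629 = 3*√181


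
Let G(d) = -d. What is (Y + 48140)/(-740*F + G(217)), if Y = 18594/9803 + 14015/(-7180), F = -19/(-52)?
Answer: -978858403315/9910284032 ≈ -98.772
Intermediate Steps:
F = 19/52 (F = -19*(-1/52) = 19/52 ≈ 0.36538)
Y = -776825/14077108 (Y = 18594*(1/9803) + 14015*(-1/7180) = 18594/9803 - 2803/1436 = -776825/14077108 ≈ -0.055184)
(Y + 48140)/(-740*F + G(217)) = (-776825/14077108 + 48140)/(-740*19/52 - 1*217) = 677671202295/(14077108*(-3515/13 - 217)) = 677671202295/(14077108*(-6336/13)) = (677671202295/14077108)*(-13/6336) = -978858403315/9910284032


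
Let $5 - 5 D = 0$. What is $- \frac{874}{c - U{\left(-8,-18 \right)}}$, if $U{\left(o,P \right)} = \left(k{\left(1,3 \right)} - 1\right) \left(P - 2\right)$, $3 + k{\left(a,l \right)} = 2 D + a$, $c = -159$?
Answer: $\frac{874}{179} \approx 4.8827$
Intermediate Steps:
$D = 1$ ($D = 1 - 0 = 1 + 0 = 1$)
$k{\left(a,l \right)} = -1 + a$ ($k{\left(a,l \right)} = -3 + \left(2 \cdot 1 + a\right) = -3 + \left(2 + a\right) = -1 + a$)
$U{\left(o,P \right)} = 2 - P$ ($U{\left(o,P \right)} = \left(\left(-1 + 1\right) - 1\right) \left(P - 2\right) = \left(0 - 1\right) \left(-2 + P\right) = - (-2 + P) = 2 - P$)
$- \frac{874}{c - U{\left(-8,-18 \right)}} = - \frac{874}{-159 - \left(2 - -18\right)} = - \frac{874}{-159 - \left(2 + 18\right)} = - \frac{874}{-159 - 20} = - \frac{874}{-179} = \left(-874\right) \left(- \frac{1}{179}\right) = \frac{874}{179}$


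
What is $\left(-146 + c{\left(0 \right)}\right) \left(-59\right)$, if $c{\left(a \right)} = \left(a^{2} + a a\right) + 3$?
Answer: $8437$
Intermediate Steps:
$c{\left(a \right)} = 3 + 2 a^{2}$ ($c{\left(a \right)} = \left(a^{2} + a^{2}\right) + 3 = 2 a^{2} + 3 = 3 + 2 a^{2}$)
$\left(-146 + c{\left(0 \right)}\right) \left(-59\right) = \left(-146 + \left(3 + 2 \cdot 0^{2}\right)\right) \left(-59\right) = \left(-146 + \left(3 + 2 \cdot 0\right)\right) \left(-59\right) = \left(-146 + \left(3 + 0\right)\right) \left(-59\right) = \left(-146 + 3\right) \left(-59\right) = \left(-143\right) \left(-59\right) = 8437$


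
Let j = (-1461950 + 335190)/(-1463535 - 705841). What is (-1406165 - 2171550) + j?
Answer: -970175991135/271172 ≈ -3.5777e+6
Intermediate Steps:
j = 140845/271172 (j = -1126760/(-2169376) = -1126760*(-1/2169376) = 140845/271172 ≈ 0.51939)
(-1406165 - 2171550) + j = (-1406165 - 2171550) + 140845/271172 = -3577715 + 140845/271172 = -970175991135/271172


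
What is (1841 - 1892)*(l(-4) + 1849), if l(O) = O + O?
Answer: -93891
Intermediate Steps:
l(O) = 2*O
(1841 - 1892)*(l(-4) + 1849) = (1841 - 1892)*(2*(-4) + 1849) = -51*(-8 + 1849) = -51*1841 = -93891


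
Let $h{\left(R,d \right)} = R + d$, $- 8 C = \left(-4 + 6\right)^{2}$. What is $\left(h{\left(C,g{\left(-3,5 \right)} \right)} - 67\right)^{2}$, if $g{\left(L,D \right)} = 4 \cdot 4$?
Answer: $\frac{10609}{4} \approx 2652.3$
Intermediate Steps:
$g{\left(L,D \right)} = 16$
$C = - \frac{1}{2}$ ($C = - \frac{\left(-4 + 6\right)^{2}}{8} = - \frac{2^{2}}{8} = \left(- \frac{1}{8}\right) 4 = - \frac{1}{2} \approx -0.5$)
$\left(h{\left(C,g{\left(-3,5 \right)} \right)} - 67\right)^{2} = \left(\left(- \frac{1}{2} + 16\right) - 67\right)^{2} = \left(\frac{31}{2} - 67\right)^{2} = \left(- \frac{103}{2}\right)^{2} = \frac{10609}{4}$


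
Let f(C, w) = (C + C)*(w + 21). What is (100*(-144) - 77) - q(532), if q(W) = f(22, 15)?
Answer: -16061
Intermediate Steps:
f(C, w) = 2*C*(21 + w) (f(C, w) = (2*C)*(21 + w) = 2*C*(21 + w))
q(W) = 1584 (q(W) = 2*22*(21 + 15) = 2*22*36 = 1584)
(100*(-144) - 77) - q(532) = (100*(-144) - 77) - 1*1584 = (-14400 - 77) - 1584 = -14477 - 1584 = -16061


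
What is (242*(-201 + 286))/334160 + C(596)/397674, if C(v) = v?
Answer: 418965677/6644337192 ≈ 0.063056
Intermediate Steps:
(242*(-201 + 286))/334160 + C(596)/397674 = (242*(-201 + 286))/334160 + 596/397674 = (242*85)*(1/334160) + 596*(1/397674) = 20570*(1/334160) + 298/198837 = 2057/33416 + 298/198837 = 418965677/6644337192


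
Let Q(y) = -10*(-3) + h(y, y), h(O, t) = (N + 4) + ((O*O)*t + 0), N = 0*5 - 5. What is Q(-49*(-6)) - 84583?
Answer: 25327630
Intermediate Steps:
N = -5 (N = 0 - 5 = -5)
h(O, t) = -1 + t*O² (h(O, t) = (-5 + 4) + ((O*O)*t + 0) = -1 + (O²*t + 0) = -1 + (t*O² + 0) = -1 + t*O²)
Q(y) = 29 + y³ (Q(y) = -10*(-3) + (-1 + y*y²) = 30 + (-1 + y³) = 29 + y³)
Q(-49*(-6)) - 84583 = (29 + (-49*(-6))³) - 84583 = (29 + 294³) - 84583 = (29 + 25412184) - 84583 = 25412213 - 84583 = 25327630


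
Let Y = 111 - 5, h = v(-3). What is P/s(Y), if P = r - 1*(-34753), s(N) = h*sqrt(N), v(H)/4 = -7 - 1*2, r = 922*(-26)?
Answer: -10781*sqrt(106)/3816 ≈ -29.087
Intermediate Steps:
r = -23972
v(H) = -36 (v(H) = 4*(-7 - 1*2) = 4*(-7 - 2) = 4*(-9) = -36)
h = -36
Y = 106
s(N) = -36*sqrt(N)
P = 10781 (P = -23972 - 1*(-34753) = -23972 + 34753 = 10781)
P/s(Y) = 10781/((-36*sqrt(106))) = 10781*(-sqrt(106)/3816) = -10781*sqrt(106)/3816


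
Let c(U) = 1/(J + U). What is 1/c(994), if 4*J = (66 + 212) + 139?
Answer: 4393/4 ≈ 1098.3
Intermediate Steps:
J = 417/4 (J = ((66 + 212) + 139)/4 = (278 + 139)/4 = (¼)*417 = 417/4 ≈ 104.25)
c(U) = 1/(417/4 + U)
1/c(994) = 1/(4/(417 + 4*994)) = 1/(4/(417 + 3976)) = 1/(4/4393) = 4393/4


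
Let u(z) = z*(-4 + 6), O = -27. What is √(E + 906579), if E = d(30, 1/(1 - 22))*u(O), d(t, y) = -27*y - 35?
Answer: 3*√4945731/7 ≈ 953.10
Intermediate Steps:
d(t, y) = -35 - 27*y
u(z) = 2*z (u(z) = z*2 = 2*z)
E = 12744/7 (E = (-35 - 27/(1 - 22))*(2*(-27)) = (-35 - 27/(-21))*(-54) = (-35 - 27*(-1/21))*(-54) = (-35 + 9/7)*(-54) = -236/7*(-54) = 12744/7 ≈ 1820.6)
√(E + 906579) = √(12744/7 + 906579) = √(6358797/7) = 3*√4945731/7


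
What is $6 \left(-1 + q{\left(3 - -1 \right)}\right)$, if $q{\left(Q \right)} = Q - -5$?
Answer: $48$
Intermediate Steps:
$q{\left(Q \right)} = 5 + Q$ ($q{\left(Q \right)} = Q + 5 = 5 + Q$)
$6 \left(-1 + q{\left(3 - -1 \right)}\right) = 6 \left(-1 + \left(5 + \left(3 - -1\right)\right)\right) = 6 \left(-1 + \left(5 + \left(3 + 1\right)\right)\right) = 6 \left(-1 + \left(5 + 4\right)\right) = 6 \left(-1 + 9\right) = 6 \cdot 8 = 48$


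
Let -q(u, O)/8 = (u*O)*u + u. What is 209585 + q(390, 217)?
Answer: -263839135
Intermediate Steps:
q(u, O) = -8*u - 8*O*u**2 (q(u, O) = -8*((u*O)*u + u) = -8*((O*u)*u + u) = -8*(O*u**2 + u) = -8*(u + O*u**2) = -8*u - 8*O*u**2)
209585 + q(390, 217) = 209585 - 8*390*(1 + 217*390) = 209585 - 8*390*(1 + 84630) = 209585 - 8*390*84631 = 209585 - 264048720 = -263839135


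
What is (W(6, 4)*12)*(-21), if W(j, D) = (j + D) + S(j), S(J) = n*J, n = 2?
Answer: -5544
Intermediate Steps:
S(J) = 2*J
W(j, D) = D + 3*j (W(j, D) = (j + D) + 2*j = (D + j) + 2*j = D + 3*j)
(W(6, 4)*12)*(-21) = ((4 + 3*6)*12)*(-21) = ((4 + 18)*12)*(-21) = (22*12)*(-21) = 264*(-21) = -5544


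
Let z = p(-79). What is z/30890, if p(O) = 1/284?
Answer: 1/8772760 ≈ 1.1399e-7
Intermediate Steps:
p(O) = 1/284
z = 1/284 ≈ 0.0035211
z/30890 = (1/284)/30890 = (1/284)*(1/30890) = 1/8772760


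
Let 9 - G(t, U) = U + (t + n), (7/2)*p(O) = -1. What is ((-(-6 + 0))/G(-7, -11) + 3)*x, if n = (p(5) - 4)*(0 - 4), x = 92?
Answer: 332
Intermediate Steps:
p(O) = -2/7 (p(O) = (2/7)*(-1) = -2/7)
n = 120/7 (n = (-2/7 - 4)*(0 - 4) = -30/7*(-4) = 120/7 ≈ 17.143)
G(t, U) = -57/7 - U - t (G(t, U) = 9 - (U + (t + 120/7)) = 9 - (U + (120/7 + t)) = 9 - (120/7 + U + t) = 9 + (-120/7 - U - t) = -57/7 - U - t)
((-(-6 + 0))/G(-7, -11) + 3)*x = ((-(-6 + 0))/(-57/7 - 1*(-11) - 1*(-7)) + 3)*92 = ((-1*(-6))/(-57/7 + 11 + 7) + 3)*92 = (6/(69/7) + 3)*92 = (6*(7/69) + 3)*92 = (14/23 + 3)*92 = (83/23)*92 = 332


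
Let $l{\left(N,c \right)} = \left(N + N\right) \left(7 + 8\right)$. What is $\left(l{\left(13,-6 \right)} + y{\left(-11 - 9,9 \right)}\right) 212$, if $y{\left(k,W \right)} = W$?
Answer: $84588$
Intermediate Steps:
$l{\left(N,c \right)} = 30 N$ ($l{\left(N,c \right)} = 2 N 15 = 30 N$)
$\left(l{\left(13,-6 \right)} + y{\left(-11 - 9,9 \right)}\right) 212 = \left(30 \cdot 13 + 9\right) 212 = \left(390 + 9\right) 212 = 399 \cdot 212 = 84588$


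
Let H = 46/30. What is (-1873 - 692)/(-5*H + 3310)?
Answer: -7695/9907 ≈ -0.77672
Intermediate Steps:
H = 23/15 (H = 46*(1/30) = 23/15 ≈ 1.5333)
(-1873 - 692)/(-5*H + 3310) = (-1873 - 692)/(-5*23/15 + 3310) = -2565/(-23/3 + 3310) = -2565/9907/3 = -2565*3/9907 = -7695/9907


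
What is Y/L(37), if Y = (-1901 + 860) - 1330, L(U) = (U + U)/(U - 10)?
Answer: -64017/74 ≈ -865.09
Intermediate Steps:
L(U) = 2*U/(-10 + U) (L(U) = (2*U)/(-10 + U) = 2*U/(-10 + U))
Y = -2371 (Y = -1041 - 1330 = -2371)
Y/L(37) = -2371/(2*37/(-10 + 37)) = -2371/(2*37/27) = -2371/(2*37*(1/27)) = -2371/74/27 = -2371*27/74 = -64017/74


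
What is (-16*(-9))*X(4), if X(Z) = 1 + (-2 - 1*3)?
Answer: -576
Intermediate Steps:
X(Z) = -4 (X(Z) = 1 + (-2 - 3) = 1 - 5 = -4)
(-16*(-9))*X(4) = -16*(-9)*(-4) = 144*(-4) = -576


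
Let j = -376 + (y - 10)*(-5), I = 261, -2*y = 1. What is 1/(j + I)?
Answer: -2/125 ≈ -0.016000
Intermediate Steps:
y = -½ (y = -½*1 = -½ ≈ -0.50000)
j = -647/2 (j = -376 + (-½ - 10)*(-5) = -376 - 21/2*(-5) = -376 + 105/2 = -647/2 ≈ -323.50)
1/(j + I) = 1/(-647/2 + 261) = 1/(-125/2) = -2/125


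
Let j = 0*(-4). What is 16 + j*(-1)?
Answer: 16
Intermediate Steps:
j = 0
16 + j*(-1) = 16 + 0*(-1) = 16 + 0 = 16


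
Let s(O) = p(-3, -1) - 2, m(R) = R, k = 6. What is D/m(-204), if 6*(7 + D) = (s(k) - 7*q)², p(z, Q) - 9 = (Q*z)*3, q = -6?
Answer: -1661/612 ≈ -2.7141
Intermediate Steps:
p(z, Q) = 9 + 3*Q*z (p(z, Q) = 9 + (Q*z)*3 = 9 + 3*Q*z)
s(O) = 16 (s(O) = (9 + 3*(-1)*(-3)) - 2 = (9 + 9) - 2 = 18 - 2 = 16)
D = 1661/3 (D = -7 + (16 - 7*(-6))²/6 = -7 + (16 + 42)²/6 = -7 + (⅙)*58² = -7 + (⅙)*3364 = -7 + 1682/3 = 1661/3 ≈ 553.67)
D/m(-204) = (1661/3)/(-204) = (1661/3)*(-1/204) = -1661/612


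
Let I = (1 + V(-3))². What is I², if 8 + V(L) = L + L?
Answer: 28561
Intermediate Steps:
V(L) = -8 + 2*L (V(L) = -8 + (L + L) = -8 + 2*L)
I = 169 (I = (1 + (-8 + 2*(-3)))² = (1 + (-8 - 6))² = (1 - 14)² = (-13)² = 169)
I² = 169² = 28561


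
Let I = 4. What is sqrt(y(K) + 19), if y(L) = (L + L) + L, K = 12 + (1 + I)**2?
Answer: sqrt(130) ≈ 11.402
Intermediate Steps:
K = 37 (K = 12 + (1 + 4)**2 = 12 + 5**2 = 12 + 25 = 37)
y(L) = 3*L (y(L) = 2*L + L = 3*L)
sqrt(y(K) + 19) = sqrt(3*37 + 19) = sqrt(111 + 19) = sqrt(130)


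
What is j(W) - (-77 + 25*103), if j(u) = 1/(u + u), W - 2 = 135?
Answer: -684451/274 ≈ -2498.0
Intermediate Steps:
W = 137 (W = 2 + 135 = 137)
j(u) = 1/(2*u)
j(W) - (-77 + 25*103) = (1/2)/137 - (-77 + 25*103) = (1/2)*(1/137) - (-77 + 2575) = 1/274 - 1*2498 = 1/274 - 2498 = -684451/274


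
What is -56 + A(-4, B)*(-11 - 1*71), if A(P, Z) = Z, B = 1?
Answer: -138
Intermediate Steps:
-56 + A(-4, B)*(-11 - 1*71) = -56 + 1*(-11 - 1*71) = -56 + 1*(-11 - 71) = -56 + 1*(-82) = -56 - 82 = -138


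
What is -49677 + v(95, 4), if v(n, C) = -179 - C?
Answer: -49860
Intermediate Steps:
-49677 + v(95, 4) = -49677 + (-179 - 1*4) = -49677 + (-179 - 4) = -49677 - 183 = -49860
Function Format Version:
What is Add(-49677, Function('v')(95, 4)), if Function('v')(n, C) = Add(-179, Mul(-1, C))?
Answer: -49860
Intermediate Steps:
Add(-49677, Function('v')(95, 4)) = Add(-49677, Add(-179, Mul(-1, 4))) = Add(-49677, Add(-179, -4)) = Add(-49677, -183) = -49860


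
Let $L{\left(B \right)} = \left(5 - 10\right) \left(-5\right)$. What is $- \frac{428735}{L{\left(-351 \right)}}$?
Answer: $- \frac{85747}{5} \approx -17149.0$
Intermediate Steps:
$L{\left(B \right)} = 25$ ($L{\left(B \right)} = \left(-5\right) \left(-5\right) = 25$)
$- \frac{428735}{L{\left(-351 \right)}} = - \frac{428735}{25} = \left(-428735\right) \frac{1}{25} = - \frac{85747}{5}$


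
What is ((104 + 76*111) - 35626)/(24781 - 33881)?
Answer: 13543/4550 ≈ 2.9765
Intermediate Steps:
((104 + 76*111) - 35626)/(24781 - 33881) = ((104 + 8436) - 35626)/(-9100) = (8540 - 35626)*(-1/9100) = -27086*(-1/9100) = 13543/4550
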